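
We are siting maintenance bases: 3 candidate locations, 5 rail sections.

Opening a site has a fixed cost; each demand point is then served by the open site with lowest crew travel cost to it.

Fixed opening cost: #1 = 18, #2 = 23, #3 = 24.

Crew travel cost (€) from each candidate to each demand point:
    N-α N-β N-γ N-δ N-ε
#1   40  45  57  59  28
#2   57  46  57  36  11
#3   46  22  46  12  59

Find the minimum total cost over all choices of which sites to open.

184

Open {#2, #3}: assign each demand point to its cheapest open site.
  N-α→#3 46, N-β→#3 22, N-γ→#3 46, N-δ→#3 12, N-ε→#2 11
  crew travel cost 137, fixed 47 → total 184.
Compare {#1, #3}: crew travel cost 148 + fixed 42 = 190.
Compare {#1, #2, #3}: crew travel cost 131 + fixed 65 = 196.
Compare {#3}: crew travel cost 185 + fixed 24 = 209.
All other subsets cost ≥ 190. Minimum total cost: 184.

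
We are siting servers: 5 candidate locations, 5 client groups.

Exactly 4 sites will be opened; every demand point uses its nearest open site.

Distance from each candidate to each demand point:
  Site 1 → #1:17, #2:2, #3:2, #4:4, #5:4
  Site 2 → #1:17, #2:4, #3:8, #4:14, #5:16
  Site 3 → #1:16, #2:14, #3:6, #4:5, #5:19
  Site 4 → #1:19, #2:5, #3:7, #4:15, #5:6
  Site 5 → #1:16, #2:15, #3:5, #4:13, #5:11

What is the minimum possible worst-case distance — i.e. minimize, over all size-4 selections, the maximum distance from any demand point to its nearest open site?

Open {Site 1, Site 2, Site 3, Site 4}.
  Farthest demand point is #1 at distance 16 (to Site 3); all others are ≤ 16.
With {Site 1, Site 2, Site 3, Site 5} the worst case is 16.
With {Site 1, Site 2, Site 4, Site 5} the worst case is 16.
No size-4 selection achieves below 16.

16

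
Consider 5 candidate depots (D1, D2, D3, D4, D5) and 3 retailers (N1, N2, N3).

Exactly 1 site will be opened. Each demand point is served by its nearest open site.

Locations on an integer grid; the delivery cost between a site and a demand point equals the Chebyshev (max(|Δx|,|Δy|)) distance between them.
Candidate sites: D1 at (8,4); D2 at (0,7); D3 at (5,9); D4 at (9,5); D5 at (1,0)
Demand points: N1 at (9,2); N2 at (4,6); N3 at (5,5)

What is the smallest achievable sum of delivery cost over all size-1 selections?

Open {D1}.
  N1→D1 2, N2→D1 4, N3→D1 3  ⇒ total 9.
Compare {D4}: total 12.
Compare {D3}: total 14.
No size-1 selection does better; minimum is 9.

9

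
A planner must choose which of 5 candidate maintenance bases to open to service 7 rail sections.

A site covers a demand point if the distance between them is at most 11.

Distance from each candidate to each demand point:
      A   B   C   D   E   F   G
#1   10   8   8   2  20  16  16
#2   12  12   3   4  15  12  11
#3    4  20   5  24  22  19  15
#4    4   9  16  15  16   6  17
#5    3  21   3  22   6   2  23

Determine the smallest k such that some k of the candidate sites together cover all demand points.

Coverage sets (demand points within 11 of each site):
  #1: {A, B, C, D}
  #2: {C, D, G}
  #3: {A, C}
  #4: {A, B, F}
  #5: {A, C, E, F}
No 2 sites suffice: every size-2 union leaves at least one demand point uncovered.
But {#1, #2, #5} covers everything, so the minimum is 3.

3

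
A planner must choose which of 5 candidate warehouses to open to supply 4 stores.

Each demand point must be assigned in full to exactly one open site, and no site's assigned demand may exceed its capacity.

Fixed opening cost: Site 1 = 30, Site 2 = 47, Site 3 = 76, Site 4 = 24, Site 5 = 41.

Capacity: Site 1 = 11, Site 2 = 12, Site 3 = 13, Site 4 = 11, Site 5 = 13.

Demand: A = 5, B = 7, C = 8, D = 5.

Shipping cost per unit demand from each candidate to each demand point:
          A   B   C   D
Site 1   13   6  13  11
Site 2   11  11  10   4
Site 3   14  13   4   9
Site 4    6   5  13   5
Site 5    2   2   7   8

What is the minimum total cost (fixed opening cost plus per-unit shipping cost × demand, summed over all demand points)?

Open {Site 3, Site 5}; cheapest assignment that respects the capacities:
  Site 3 (cap 13, load 13): C, D — cost 8×4 + 5×9 = 77
  Site 5 (cap 13, load 12): A, B — cost 5×2 + 7×2 = 24
  Shipping 101, fixed 117 → total 218.
  Any other capacity-feasible assignment to {Site 3, Site 5} ships for at least 101.
Compare {Site 3, Site 4, Site 5}: its best feasible assignment gives total 222.
Compare {Site 1, Site 4, Site 5}: its best feasible assignment gives total 228.
Every other set of open sites that can feasibly serve all demand totals ≥ 222 even under its best assignment. Minimum: 218.

218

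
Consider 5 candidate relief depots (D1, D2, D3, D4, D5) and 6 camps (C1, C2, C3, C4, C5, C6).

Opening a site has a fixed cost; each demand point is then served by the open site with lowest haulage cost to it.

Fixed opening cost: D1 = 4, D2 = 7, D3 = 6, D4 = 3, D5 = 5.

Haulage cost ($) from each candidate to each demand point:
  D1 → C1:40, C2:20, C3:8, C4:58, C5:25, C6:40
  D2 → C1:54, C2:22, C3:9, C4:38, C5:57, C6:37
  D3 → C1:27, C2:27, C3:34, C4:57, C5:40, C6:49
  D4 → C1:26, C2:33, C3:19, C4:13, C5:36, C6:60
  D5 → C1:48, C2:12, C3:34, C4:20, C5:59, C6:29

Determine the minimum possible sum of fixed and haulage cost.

125

Open {D1, D4, D5}: assign each demand point to its cheapest open site.
  C1→D4 26, C2→D5 12, C3→D1 8, C4→D4 13, C5→D1 25, C6→D5 29
  haulage cost 113, fixed 12 → total 125.
Compare {D1, D3, D4, D5}: haulage cost 113 + fixed 18 = 131.
Compare {D1, D2, D4, D5}: haulage cost 113 + fixed 19 = 132.
Compare {D1, D3, D5}: haulage cost 121 + fixed 15 = 136.
All other subsets cost ≥ 131. Minimum total cost: 125.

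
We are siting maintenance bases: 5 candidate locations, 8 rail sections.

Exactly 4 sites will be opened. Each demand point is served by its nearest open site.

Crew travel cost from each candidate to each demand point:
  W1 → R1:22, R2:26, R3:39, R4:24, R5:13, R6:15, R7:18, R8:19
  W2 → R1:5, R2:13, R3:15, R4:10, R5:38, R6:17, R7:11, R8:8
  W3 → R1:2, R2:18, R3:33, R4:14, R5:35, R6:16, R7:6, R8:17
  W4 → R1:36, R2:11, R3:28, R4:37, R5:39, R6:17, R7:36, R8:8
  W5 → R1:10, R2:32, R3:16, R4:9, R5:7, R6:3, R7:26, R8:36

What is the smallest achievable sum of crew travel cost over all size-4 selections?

Open {W2, W3, W4, W5}.
  R1→W3 2, R2→W4 11, R3→W2 15, R4→W5 9, R5→W5 7, R6→W5 3, R7→W3 6, R8→W2 8  ⇒ total 61.
Compare {W1, W3, W4, W5}: total 62.
Compare {W1, W2, W3, W5}: total 63.
No size-4 selection does better; minimum is 61.

61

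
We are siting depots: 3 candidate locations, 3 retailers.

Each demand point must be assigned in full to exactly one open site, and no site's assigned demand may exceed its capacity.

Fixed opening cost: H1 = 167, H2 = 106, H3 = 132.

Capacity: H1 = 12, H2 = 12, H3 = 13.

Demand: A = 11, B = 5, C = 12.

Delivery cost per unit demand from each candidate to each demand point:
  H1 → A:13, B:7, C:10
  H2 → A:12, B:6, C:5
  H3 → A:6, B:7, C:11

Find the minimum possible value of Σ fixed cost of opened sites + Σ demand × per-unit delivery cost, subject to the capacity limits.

566

Open {H1, H2, H3}; cheapest assignment that respects the capacities:
  H1 (cap 12, load 5): B — cost 5×7 = 35
  H2 (cap 12, load 12): C — cost 12×5 = 60
  H3 (cap 13, load 11): A — cost 11×6 = 66
  Shipping 161, fixed 405 → total 566.
  Any other capacity-feasible assignment to {H1, H2, H3} ships for at least 161.
Total demand is 28 and no other set of sites has combined capacity ≥ 28, so {H1, H2, H3} is the only feasible choice of open sites. Minimum: 566.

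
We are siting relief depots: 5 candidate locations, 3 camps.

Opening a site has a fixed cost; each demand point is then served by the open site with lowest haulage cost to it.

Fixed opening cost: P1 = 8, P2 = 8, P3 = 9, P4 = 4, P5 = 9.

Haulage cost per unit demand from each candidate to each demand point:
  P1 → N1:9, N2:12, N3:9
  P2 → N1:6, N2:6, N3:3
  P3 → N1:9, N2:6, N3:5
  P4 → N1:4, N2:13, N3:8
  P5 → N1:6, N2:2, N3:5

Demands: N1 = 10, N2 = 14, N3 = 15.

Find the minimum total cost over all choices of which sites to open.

Open {P2, P4, P5}: assign each demand point to its cheapest open site.
  N1→P4 10×4=40, N2→P5 14×2=28, N3→P2 15×3=45
  haulage cost 113, fixed 21 → total 134.
Compare {P1, P2, P4, P5}: haulage cost 113 + fixed 29 = 142.
Compare {P2, P3, P4, P5}: haulage cost 113 + fixed 30 = 143.
Compare {P2, P5}: haulage cost 133 + fixed 17 = 150.
All other subsets cost ≥ 142. Minimum total cost: 134.

134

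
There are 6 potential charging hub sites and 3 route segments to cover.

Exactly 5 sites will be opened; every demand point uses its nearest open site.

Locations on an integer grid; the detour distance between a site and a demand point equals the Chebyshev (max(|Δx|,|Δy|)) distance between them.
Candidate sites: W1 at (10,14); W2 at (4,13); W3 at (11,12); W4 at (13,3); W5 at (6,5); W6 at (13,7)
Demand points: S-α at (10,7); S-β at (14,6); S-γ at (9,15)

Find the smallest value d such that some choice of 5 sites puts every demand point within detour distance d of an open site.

Open {W1, W2, W3, W4, W6}.
  Farthest demand point is S-α at detour distance 3 (to W6); all others are ≤ 3.
With {W1, W2, W3, W5, W6} the worst case is 3.
With {W1, W2, W4, W5, W6} the worst case is 3.
No size-5 selection achieves below 3.

3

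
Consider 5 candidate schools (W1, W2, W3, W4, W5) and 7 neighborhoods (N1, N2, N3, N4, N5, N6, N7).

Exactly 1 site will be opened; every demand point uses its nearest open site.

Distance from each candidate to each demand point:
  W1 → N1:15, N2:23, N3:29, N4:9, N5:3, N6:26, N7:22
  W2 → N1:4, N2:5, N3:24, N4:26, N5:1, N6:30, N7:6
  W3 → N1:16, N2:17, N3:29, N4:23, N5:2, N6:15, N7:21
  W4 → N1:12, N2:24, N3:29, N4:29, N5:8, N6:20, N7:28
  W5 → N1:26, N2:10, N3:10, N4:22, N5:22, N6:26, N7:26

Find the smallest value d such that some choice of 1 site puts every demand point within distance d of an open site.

26

Open {W5}.
  Farthest demand point is N1 at distance 26 (to W5); all others are ≤ 26.
With {W1} the worst case is 29.
With {W3} the worst case is 29.
No size-1 selection achieves below 26.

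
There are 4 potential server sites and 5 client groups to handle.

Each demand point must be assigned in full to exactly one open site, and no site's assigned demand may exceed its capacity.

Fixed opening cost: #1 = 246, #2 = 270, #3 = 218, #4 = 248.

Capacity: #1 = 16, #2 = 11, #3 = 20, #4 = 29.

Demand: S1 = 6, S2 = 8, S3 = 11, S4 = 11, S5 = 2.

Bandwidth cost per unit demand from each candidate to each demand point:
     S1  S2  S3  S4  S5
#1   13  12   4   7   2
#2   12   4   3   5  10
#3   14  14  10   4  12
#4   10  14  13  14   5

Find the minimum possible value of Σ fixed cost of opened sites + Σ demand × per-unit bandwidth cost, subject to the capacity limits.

835

Open {#3, #4}; cheapest assignment that respects the capacities:
  #3 (cap 20, load 19): S2, S4 — cost 8×14 + 11×4 = 156
  #4 (cap 29, load 19): S1, S3, S5 — cost 6×10 + 11×13 + 2×5 = 213
  Shipping 369, fixed 466 → total 835.
  Any other capacity-feasible assignment to {#3, #4} ships for at least 369.
Compare {#1, #4}: its best feasible assignment gives total 868.
Compare {#2, #4}: its best feasible assignment gives total 887.
Every other set of open sites that can feasibly serve all demand totals ≥ 868 even under its best assignment. Minimum: 835.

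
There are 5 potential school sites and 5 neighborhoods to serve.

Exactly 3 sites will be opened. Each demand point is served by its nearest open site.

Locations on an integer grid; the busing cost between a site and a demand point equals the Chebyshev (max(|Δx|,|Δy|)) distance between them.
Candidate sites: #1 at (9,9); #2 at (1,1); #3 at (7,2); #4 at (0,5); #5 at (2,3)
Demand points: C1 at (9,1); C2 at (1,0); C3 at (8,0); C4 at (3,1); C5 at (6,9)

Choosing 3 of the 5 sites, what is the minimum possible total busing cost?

10

Open {#1, #2, #3}.
  C1→#3 2, C2→#2 1, C3→#3 2, C4→#2 2, C5→#1 3  ⇒ total 10.
Compare {#1, #3, #5}: total 12.
Compare {#2, #3, #4}: total 13.
No size-3 selection does better; minimum is 10.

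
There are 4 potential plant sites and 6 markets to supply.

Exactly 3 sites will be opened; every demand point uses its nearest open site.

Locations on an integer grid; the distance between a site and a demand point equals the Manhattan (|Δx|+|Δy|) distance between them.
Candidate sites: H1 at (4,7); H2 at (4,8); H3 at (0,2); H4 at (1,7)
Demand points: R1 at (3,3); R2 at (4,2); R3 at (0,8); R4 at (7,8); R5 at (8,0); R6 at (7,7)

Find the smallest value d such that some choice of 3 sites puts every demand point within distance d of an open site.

Open {H1, H2, H3}.
  Farthest demand point is R5 at distance 10 (to H3); all others are ≤ 10.
With {H1, H3, H4} the worst case is 10.
With {H2, H3, H4} the worst case is 10.
No size-3 selection achieves below 10.

10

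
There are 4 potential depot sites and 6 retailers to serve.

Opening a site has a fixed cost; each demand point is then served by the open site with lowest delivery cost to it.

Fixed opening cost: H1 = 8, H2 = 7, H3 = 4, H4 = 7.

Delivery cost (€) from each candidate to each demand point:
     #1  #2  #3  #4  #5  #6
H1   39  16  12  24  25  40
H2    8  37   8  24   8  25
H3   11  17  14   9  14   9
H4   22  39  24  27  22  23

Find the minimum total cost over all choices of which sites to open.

70

Open {H2, H3}: assign each demand point to its cheapest open site.
  #1→H2 8, #2→H3 17, #3→H2 8, #4→H3 9, #5→H2 8, #6→H3 9
  delivery cost 59, fixed 11 → total 70.
Compare {H1, H2, H3}: delivery cost 58 + fixed 19 = 77.
Compare {H2, H3, H4}: delivery cost 59 + fixed 18 = 77.
Compare {H3}: delivery cost 74 + fixed 4 = 78.
All other subsets cost ≥ 77. Minimum total cost: 70.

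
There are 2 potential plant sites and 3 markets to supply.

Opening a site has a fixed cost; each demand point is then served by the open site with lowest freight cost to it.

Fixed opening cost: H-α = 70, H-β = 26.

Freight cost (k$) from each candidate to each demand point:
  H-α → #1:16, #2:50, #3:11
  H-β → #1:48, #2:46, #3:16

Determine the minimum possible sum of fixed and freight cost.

136

Open {H-β}: assign each demand point to its cheapest open site.
  #1→H-β 48, #2→H-β 46, #3→H-β 16
  freight cost 110, fixed 26 → total 136.
Compare {H-α}: freight cost 77 + fixed 70 = 147.
Compare {H-α, H-β}: freight cost 73 + fixed 96 = 169.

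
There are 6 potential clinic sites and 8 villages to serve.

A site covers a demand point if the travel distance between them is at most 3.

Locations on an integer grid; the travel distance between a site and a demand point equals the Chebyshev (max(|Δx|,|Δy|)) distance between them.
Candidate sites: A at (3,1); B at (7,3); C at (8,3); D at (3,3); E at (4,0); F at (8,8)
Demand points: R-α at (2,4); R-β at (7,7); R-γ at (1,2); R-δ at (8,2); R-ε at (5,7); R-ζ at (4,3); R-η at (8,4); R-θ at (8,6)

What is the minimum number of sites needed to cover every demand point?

3

Coverage sets (demand points within 3 of each site):
  A: {R-α, R-γ, R-ζ}
  B: {R-δ, R-ζ, R-η, R-θ}
  C: {R-δ, R-η, R-θ}
  D: {R-α, R-γ, R-ζ}
  E: {R-γ, R-ζ}
  F: {R-β, R-ε, R-θ}
No 2 sites suffice: every size-2 union leaves at least one demand point uncovered.
But {A, B, F} covers everything, so the minimum is 3.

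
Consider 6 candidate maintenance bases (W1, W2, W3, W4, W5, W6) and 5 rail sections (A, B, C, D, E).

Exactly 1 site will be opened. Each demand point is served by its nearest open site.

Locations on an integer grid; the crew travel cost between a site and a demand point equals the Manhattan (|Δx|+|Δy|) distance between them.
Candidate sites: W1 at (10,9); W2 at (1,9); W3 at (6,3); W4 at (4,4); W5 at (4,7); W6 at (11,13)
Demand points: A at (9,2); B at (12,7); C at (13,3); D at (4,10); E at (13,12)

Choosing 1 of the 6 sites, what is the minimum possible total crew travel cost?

Open {W1}.
  A→W1 8, B→W1 4, C→W1 9, D→W1 7, E→W1 6  ⇒ total 34.
Compare {W6}: total 45.
Compare {W3}: total 46.
No size-1 selection does better; minimum is 34.

34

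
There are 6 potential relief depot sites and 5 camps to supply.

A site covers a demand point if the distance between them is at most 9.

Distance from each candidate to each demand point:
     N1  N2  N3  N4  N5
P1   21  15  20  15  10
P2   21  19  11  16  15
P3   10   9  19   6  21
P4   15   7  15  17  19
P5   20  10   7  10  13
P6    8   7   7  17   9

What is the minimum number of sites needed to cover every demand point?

Coverage sets (demand points within 9 of each site):
  P1: {}
  P2: {}
  P3: {N2, N4}
  P4: {N2}
  P5: {N3}
  P6: {N1, N2, N3, N5}
No single site covers all 5 demand points.
But {P3, P6} covers everything, so the minimum is 2.

2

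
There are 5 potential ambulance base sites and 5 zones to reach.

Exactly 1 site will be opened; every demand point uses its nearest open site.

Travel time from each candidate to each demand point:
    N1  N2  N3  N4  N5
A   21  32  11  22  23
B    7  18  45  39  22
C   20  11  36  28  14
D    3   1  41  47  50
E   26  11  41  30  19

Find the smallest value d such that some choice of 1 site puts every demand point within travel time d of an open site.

Open {A}.
  Farthest demand point is N2 at travel time 32 (to A); all others are ≤ 32.
With {C} the worst case is 36.
With {E} the worst case is 41.
No size-1 selection achieves below 32.

32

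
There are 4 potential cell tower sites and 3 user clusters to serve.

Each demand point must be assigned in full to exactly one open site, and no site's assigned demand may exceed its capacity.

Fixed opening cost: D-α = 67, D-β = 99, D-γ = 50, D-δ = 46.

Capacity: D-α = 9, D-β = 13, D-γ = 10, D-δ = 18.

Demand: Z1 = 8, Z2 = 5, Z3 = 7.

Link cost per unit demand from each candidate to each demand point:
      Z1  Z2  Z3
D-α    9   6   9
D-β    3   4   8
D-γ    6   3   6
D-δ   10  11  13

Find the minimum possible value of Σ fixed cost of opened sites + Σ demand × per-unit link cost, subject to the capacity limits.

Open {D-β, D-γ}; cheapest assignment that respects the capacities:
  D-β (cap 13, load 13): Z1, Z2 — cost 8×3 + 5×4 = 44
  D-γ (cap 10, load 7): Z3 — cost 7×6 = 42
  Shipping 86, fixed 149 → total 235.
  Any other capacity-feasible assignment to {D-β, D-γ} ships for at least 86.
Compare {D-α, D-β}: its best feasible assignment gives total 273.
Compare {D-γ, D-δ}: its best feasible assignment gives total 273.
Every other set of open sites that can feasibly serve all demand totals ≥ 273 even under its best assignment. Minimum: 235.

235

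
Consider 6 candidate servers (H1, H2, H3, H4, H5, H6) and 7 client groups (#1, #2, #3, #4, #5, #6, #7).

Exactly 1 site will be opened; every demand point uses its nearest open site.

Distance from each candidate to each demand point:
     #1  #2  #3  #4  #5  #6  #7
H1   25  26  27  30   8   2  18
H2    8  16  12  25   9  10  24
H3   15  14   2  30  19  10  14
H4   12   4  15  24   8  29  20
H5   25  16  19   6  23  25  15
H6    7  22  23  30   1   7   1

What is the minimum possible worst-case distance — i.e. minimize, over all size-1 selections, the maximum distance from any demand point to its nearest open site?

Open {H2}.
  Farthest demand point is #4 at distance 25 (to H2); all others are ≤ 25.
With {H5} the worst case is 25.
With {H4} the worst case is 29.
No size-1 selection achieves below 25.

25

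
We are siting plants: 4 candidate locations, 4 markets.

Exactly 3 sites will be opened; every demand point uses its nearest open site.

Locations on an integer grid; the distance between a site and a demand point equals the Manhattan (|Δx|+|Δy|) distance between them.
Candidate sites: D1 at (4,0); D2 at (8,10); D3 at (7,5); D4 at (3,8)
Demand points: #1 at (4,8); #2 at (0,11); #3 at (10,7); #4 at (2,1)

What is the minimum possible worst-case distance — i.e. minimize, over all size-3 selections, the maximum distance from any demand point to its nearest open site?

Open {D1, D2, D4}.
  Farthest demand point is #2 at distance 6 (to D4); all others are ≤ 6.
With {D1, D3, D4} the worst case is 6.
With {D2, D3, D4} the worst case is 8.
No size-3 selection achieves below 6.

6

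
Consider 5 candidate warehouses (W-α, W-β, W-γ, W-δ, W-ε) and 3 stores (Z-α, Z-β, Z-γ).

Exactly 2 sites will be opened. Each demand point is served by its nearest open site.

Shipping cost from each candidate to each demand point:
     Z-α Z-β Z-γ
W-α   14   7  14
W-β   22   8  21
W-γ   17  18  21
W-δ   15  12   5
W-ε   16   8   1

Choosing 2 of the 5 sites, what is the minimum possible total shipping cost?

22

Open {W-α, W-ε}.
  Z-α→W-α 14, Z-β→W-α 7, Z-γ→W-ε 1  ⇒ total 22.
Compare {W-δ, W-ε}: total 24.
Compare {W-β, W-ε}: total 25.
No size-2 selection does better; minimum is 22.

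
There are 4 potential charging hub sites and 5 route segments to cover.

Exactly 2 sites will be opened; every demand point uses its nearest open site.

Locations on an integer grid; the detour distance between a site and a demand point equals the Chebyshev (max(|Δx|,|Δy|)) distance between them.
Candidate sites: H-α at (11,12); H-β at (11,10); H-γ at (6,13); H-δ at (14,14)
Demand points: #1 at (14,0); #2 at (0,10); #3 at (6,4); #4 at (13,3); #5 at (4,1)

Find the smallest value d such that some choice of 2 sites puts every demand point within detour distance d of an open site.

Open {H-β, H-γ}.
  Farthest demand point is #1 at detour distance 10 (to H-β); all others are ≤ 10.
With {H-α, H-β} the worst case is 11.
With {H-β, H-δ} the worst case is 11.
No size-2 selection achieves below 10.

10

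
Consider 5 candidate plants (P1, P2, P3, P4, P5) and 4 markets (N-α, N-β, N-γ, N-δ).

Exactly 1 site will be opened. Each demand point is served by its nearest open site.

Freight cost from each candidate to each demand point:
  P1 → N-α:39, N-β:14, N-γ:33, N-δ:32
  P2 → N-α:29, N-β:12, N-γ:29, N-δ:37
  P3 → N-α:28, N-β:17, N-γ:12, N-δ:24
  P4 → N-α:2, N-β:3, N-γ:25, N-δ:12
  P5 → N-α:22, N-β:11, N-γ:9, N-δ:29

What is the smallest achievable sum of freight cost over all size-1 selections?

42

Open {P4}.
  N-α→P4 2, N-β→P4 3, N-γ→P4 25, N-δ→P4 12  ⇒ total 42.
Compare {P5}: total 71.
Compare {P3}: total 81.
No size-1 selection does better; minimum is 42.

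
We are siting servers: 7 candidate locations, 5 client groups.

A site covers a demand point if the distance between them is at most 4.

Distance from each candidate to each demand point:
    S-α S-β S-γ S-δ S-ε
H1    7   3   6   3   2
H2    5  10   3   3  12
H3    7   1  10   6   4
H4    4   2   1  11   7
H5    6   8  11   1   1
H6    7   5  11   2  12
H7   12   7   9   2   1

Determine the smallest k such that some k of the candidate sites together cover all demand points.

2

Coverage sets (demand points within 4 of each site):
  H1: {S-β, S-δ, S-ε}
  H2: {S-γ, S-δ}
  H3: {S-β, S-ε}
  H4: {S-α, S-β, S-γ}
  H5: {S-δ, S-ε}
  H6: {S-δ}
  H7: {S-δ, S-ε}
No single site covers all 5 demand points.
But {H1, H4} covers everything, so the minimum is 2.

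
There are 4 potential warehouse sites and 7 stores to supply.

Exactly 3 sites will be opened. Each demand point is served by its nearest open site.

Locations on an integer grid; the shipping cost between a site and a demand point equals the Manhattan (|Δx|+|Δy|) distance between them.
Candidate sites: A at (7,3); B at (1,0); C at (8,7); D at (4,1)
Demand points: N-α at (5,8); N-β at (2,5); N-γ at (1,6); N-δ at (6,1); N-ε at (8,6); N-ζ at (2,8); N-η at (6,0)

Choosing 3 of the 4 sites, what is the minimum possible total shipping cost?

29

Open {B, C, D}.
  N-α→C 4, N-β→B 6, N-γ→B 6, N-δ→D 2, N-ε→C 1, N-ζ→C 7, N-η→D 3  ⇒ total 29.
Compare {A, B, C}: total 31.
Compare {A, C, D}: total 31.
No size-3 selection does better; minimum is 29.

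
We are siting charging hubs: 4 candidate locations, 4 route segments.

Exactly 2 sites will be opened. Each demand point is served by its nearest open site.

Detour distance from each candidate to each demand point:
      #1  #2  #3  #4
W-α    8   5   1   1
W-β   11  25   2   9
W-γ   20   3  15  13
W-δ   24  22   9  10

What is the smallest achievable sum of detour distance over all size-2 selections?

Open {W-α, W-γ}.
  #1→W-α 8, #2→W-γ 3, #3→W-α 1, #4→W-α 1  ⇒ total 13.
Compare {W-α, W-β}: total 15.
Compare {W-α, W-δ}: total 15.
No size-2 selection does better; minimum is 13.

13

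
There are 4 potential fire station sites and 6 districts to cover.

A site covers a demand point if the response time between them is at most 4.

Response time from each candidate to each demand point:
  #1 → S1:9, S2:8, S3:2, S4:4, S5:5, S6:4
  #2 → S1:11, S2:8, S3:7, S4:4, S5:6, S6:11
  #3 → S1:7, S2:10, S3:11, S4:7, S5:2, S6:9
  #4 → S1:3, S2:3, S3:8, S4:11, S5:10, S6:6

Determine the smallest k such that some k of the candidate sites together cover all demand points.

Coverage sets (demand points within 4 of each site):
  #1: {S3, S4, S6}
  #2: {S4}
  #3: {S5}
  #4: {S1, S2}
No 2 sites suffice: every size-2 union leaves at least one demand point uncovered.
But {#1, #3, #4} covers everything, so the minimum is 3.

3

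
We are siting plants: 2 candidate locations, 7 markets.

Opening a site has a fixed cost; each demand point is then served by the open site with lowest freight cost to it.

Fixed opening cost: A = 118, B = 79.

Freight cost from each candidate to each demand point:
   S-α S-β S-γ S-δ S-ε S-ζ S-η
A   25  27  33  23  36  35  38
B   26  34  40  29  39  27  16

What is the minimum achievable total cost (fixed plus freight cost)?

290

Open {B}: assign each demand point to its cheapest open site.
  S-α→B 26, S-β→B 34, S-γ→B 40, S-δ→B 29, S-ε→B 39, S-ζ→B 27, S-η→B 16
  freight cost 211, fixed 79 → total 290.
Compare {A}: freight cost 217 + fixed 118 = 335.
Compare {A, B}: freight cost 187 + fixed 197 = 384.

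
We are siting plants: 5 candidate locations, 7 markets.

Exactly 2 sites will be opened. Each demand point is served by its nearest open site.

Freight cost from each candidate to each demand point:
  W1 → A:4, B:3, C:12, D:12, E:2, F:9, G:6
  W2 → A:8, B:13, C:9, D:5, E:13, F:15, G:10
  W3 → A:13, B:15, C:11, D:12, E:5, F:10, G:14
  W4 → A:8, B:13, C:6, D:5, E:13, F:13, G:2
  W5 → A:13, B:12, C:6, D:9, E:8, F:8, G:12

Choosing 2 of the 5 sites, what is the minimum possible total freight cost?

Open {W1, W4}.
  A→W1 4, B→W1 3, C→W4 6, D→W4 5, E→W1 2, F→W1 9, G→W4 2  ⇒ total 31.
Compare {W1, W2}: total 38.
Compare {W1, W5}: total 38.
No size-2 selection does better; minimum is 31.

31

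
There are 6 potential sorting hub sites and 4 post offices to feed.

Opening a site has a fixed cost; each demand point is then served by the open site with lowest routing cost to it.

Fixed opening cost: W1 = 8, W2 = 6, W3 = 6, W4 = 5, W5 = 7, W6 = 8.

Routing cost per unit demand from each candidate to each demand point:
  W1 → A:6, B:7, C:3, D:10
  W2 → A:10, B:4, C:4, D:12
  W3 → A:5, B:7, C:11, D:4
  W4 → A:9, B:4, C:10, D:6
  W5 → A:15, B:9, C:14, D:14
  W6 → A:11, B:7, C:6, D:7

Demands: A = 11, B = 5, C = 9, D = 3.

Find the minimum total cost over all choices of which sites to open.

Open {W1, W3, W4}: assign each demand point to its cheapest open site.
  A→W3 11×5=55, B→W4 5×4=20, C→W1 9×3=27, D→W3 3×4=12
  routing cost 114, fixed 19 → total 133.
Compare {W1, W2, W3}: routing cost 114 + fixed 20 = 134.
Compare {W2, W3}: routing cost 123 + fixed 12 = 135.
Compare {W1, W2, W3, W4}: routing cost 114 + fixed 25 = 139.
All other subsets cost ≥ 134. Minimum total cost: 133.

133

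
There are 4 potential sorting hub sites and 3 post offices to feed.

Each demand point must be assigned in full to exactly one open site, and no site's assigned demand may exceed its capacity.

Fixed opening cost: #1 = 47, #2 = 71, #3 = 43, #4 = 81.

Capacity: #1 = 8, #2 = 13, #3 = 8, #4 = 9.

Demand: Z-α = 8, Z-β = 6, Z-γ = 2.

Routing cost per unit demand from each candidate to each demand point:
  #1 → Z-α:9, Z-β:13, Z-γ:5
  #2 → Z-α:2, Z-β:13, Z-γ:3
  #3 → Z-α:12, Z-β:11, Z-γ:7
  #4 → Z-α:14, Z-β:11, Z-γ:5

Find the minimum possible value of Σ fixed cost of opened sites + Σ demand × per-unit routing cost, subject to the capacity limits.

Open {#2, #3}; cheapest assignment that respects the capacities:
  #2 (cap 13, load 10): Z-α, Z-γ — cost 8×2 + 2×3 = 22
  #3 (cap 8, load 6): Z-β — cost 6×11 = 66
  Shipping 88, fixed 114 → total 202.
  Any other capacity-feasible assignment to {#2, #3} ships for at least 88.
Compare {#1, #2}: its best feasible assignment gives total 218.
Compare {#2, #4}: its best feasible assignment gives total 240.
Every other set of open sites that can feasibly serve all demand totals ≥ 218 even under its best assignment. Minimum: 202.

202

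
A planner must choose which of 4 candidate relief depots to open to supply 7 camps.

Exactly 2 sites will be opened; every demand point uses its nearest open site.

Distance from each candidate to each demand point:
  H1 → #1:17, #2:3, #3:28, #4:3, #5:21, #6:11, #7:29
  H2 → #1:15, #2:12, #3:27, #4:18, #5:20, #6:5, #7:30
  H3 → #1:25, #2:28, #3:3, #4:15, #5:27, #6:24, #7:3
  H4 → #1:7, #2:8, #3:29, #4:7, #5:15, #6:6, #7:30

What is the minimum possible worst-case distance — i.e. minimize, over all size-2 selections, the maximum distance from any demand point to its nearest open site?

15

Open {H3, H4}.
  Farthest demand point is #5 at distance 15 (to H4); all others are ≤ 15.
With {H2, H3} the worst case is 20.
With {H1, H3} the worst case is 21.
No size-2 selection achieves below 15.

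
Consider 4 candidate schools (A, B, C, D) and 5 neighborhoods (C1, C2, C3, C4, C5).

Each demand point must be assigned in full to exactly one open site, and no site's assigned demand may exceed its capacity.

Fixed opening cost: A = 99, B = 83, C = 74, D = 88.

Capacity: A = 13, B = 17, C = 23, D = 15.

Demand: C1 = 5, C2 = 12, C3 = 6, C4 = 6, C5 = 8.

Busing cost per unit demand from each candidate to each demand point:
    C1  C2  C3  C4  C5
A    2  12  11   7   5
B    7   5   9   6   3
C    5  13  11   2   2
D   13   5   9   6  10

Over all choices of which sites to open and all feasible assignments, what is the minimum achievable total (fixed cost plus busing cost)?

Open {B, C}; cheapest assignment that respects the capacities:
  B (cap 17, load 17): C1, C2 — cost 5×7 + 12×5 = 95
  C (cap 23, load 20): C3, C4, C5 — cost 6×11 + 6×2 + 8×2 = 94
  Shipping 189, fixed 157 → total 346.
  Any other capacity-feasible assignment to {B, C} ships for at least 189.
Compare {B, C, D}: its best feasible assignment gives total 412.
Compare {A, B, C}: its best feasible assignment gives total 420.
Every other set of open sites that can feasibly serve all demand totals ≥ 412 even under its best assignment. Minimum: 346.

346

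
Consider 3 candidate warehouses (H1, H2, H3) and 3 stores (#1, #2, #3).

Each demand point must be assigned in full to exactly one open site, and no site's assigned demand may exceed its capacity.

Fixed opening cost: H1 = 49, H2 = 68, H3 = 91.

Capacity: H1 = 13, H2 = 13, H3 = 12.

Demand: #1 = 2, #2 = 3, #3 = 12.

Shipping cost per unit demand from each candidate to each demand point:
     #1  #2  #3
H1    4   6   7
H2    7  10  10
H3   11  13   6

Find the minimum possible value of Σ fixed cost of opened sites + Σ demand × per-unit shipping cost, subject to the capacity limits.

238

Open {H1, H3}; cheapest assignment that respects the capacities:
  H1 (cap 13, load 5): #1, #2 — cost 2×4 + 3×6 = 26
  H3 (cap 12, load 12): #3 — cost 12×6 = 72
  Shipping 98, fixed 140 → total 238.
  Any other capacity-feasible assignment to {H1, H3} ships for at least 98.
Compare {H1, H2}: its best feasible assignment gives total 245.
Compare {H2, H3}: its best feasible assignment gives total 275.
Every other set of open sites that can feasibly serve all demand totals ≥ 245 even under its best assignment. Minimum: 238.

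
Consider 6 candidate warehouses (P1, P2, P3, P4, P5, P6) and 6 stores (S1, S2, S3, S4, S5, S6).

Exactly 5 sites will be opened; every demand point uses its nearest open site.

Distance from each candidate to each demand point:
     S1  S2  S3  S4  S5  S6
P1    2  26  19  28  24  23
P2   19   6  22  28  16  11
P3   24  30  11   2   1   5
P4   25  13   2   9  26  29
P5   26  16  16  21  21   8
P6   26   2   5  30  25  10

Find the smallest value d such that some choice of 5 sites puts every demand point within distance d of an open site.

Open {P1, P2, P3, P4, P6}.
  Farthest demand point is S6 at distance 5 (to P3); all others are ≤ 5.
With {P1, P2, P3, P5, P6} the worst case is 5.
With {P1, P3, P4, P5, P6} the worst case is 5.
No size-5 selection achieves below 5.

5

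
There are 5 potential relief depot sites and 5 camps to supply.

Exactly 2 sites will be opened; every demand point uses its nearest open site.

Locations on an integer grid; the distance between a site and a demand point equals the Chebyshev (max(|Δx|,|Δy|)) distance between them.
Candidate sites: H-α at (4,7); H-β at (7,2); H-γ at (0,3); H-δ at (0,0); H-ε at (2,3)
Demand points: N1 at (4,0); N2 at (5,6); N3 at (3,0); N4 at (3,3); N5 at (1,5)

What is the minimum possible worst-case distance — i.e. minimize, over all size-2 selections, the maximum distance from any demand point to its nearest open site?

Open {H-α, H-ε}.
  Farthest demand point is N1 at distance 3 (to H-ε); all others are ≤ 3.
With {H-β, H-ε} the worst case is 3.
With {H-γ, H-ε} the worst case is 3.
No size-2 selection achieves below 3.

3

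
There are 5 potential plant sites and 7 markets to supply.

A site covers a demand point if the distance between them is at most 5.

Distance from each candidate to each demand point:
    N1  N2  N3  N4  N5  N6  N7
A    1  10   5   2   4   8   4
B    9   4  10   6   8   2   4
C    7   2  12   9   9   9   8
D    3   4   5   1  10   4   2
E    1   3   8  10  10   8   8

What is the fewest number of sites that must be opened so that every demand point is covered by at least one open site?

Coverage sets (demand points within 5 of each site):
  A: {N1, N3, N4, N5, N7}
  B: {N2, N6, N7}
  C: {N2}
  D: {N1, N2, N3, N4, N6, N7}
  E: {N1, N2}
No single site covers all 7 demand points.
But {A, B} covers everything, so the minimum is 2.

2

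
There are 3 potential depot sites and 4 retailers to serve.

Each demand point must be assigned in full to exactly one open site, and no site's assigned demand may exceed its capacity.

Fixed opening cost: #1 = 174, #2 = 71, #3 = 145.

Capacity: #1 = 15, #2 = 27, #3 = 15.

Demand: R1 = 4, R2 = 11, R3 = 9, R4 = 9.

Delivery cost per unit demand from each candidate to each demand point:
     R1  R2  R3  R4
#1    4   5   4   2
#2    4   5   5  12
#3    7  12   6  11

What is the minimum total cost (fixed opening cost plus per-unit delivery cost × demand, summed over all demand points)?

Open {#1, #2}; cheapest assignment that respects the capacities:
  #1 (cap 15, load 13): R1, R4 — cost 4×4 + 9×2 = 34
  #2 (cap 27, load 20): R2, R3 — cost 11×5 + 9×5 = 100
  Shipping 134, fixed 245 → total 379.
  Any other capacity-feasible assignment to {#1, #2} ships for at least 134.
Compare {#2, #3}: its best feasible assignment gives total 431.
Compare {#1, #2, #3}: its best feasible assignment gives total 524.
Every other set of open sites that can feasibly serve all demand totals ≥ 431 even under its best assignment. Minimum: 379.

379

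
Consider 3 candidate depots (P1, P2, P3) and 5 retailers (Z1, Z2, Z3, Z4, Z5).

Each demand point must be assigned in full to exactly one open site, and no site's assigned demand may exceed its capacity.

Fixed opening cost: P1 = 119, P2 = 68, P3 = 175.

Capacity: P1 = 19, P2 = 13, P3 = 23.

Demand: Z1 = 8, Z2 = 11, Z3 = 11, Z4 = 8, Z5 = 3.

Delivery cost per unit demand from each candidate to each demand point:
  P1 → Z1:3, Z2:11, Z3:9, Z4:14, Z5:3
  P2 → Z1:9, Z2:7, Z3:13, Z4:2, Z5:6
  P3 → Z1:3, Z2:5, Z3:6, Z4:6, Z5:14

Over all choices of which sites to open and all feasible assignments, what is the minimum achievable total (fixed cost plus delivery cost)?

532

Open {P1, P2, P3}; cheapest assignment that respects the capacities:
  P1 (cap 19, load 11): Z1, Z5 — cost 8×3 + 3×3 = 33
  P2 (cap 13, load 8): Z4 — cost 8×2 = 16
  P3 (cap 23, load 22): Z2, Z3 — cost 11×5 + 11×6 = 121
  Shipping 170, fixed 362 → total 532.
  Any other capacity-feasible assignment to {P1, P2, P3} ships for at least 170.
Compare {P1, P3}: its best feasible assignment gives total 560.
Every other set of open sites that can feasibly serve all demand totals ≥ 560 even under its best assignment. Minimum: 532.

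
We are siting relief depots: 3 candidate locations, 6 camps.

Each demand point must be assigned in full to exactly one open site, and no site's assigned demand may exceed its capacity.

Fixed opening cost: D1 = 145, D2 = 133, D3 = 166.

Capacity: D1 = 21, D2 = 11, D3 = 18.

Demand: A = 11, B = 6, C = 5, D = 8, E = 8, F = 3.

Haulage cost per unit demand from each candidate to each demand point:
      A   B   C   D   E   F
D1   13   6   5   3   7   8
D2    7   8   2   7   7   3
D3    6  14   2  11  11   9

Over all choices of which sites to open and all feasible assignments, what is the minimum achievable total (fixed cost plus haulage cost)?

645

Open {D1, D2, D3}; cheapest assignment that respects the capacities:
  D1 (cap 21, load 14): B, D — cost 6×6 + 8×3 = 60
  D2 (cap 11, load 11): E, F — cost 8×7 + 3×3 = 65
  D3 (cap 18, load 16): A, C — cost 11×6 + 5×2 = 76
  Shipping 201, fixed 444 → total 645.
  Any other capacity-feasible assignment to {D1, D2, D3} ships for at least 201.
Total demand is 41 and no other set of sites has combined capacity ≥ 41, so {D1, D2, D3} is the only feasible choice of open sites. Minimum: 645.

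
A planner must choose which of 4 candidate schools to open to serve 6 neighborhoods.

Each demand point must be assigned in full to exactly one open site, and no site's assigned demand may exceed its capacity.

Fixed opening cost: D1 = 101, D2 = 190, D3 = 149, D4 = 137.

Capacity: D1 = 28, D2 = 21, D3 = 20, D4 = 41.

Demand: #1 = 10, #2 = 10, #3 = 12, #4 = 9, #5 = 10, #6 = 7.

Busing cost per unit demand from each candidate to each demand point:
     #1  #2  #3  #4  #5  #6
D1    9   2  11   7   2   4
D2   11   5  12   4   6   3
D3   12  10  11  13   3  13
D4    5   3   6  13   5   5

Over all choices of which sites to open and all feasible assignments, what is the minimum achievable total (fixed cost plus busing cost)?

501

Open {D1, D4}; cheapest assignment that respects the capacities:
  D1 (cap 28, load 26): #4, #5, #6 — cost 9×7 + 10×2 + 7×4 = 111
  D4 (cap 41, load 32): #1, #2, #3 — cost 10×5 + 10×3 + 12×6 = 152
  Shipping 263, fixed 238 → total 501.
  Any other capacity-feasible assignment to {D1, D4} ships for at least 263.
Compare {D2, D4}: its best feasible assignment gives total 610.
Compare {D3, D4}: its best feasible assignment gives total 620.
Every other set of open sites that can feasibly serve all demand totals ≥ 610 even under its best assignment. Minimum: 501.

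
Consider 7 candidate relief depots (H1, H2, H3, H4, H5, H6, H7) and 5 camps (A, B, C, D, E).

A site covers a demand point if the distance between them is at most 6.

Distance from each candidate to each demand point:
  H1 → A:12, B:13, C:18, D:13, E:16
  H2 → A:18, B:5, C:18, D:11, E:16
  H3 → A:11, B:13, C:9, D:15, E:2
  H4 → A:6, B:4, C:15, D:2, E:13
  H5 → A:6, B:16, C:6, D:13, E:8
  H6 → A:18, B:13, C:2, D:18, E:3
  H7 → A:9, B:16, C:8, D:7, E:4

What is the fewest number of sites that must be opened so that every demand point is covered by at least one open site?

2

Coverage sets (demand points within 6 of each site):
  H1: {}
  H2: {B}
  H3: {E}
  H4: {A, B, D}
  H5: {A, C}
  H6: {C, E}
  H7: {E}
No single site covers all 5 demand points.
But {H4, H6} covers everything, so the minimum is 2.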